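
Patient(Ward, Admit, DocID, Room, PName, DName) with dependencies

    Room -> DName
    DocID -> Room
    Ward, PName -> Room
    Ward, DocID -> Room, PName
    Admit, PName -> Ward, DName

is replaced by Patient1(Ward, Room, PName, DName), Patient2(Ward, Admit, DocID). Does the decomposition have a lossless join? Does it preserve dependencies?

Lossless test: (Ward)⁺ = {Ward}, which is a superkey of neither fragment — lossy.
Dependency preservation: the restricted closure of {DocID} across the fragments never reaches {Room}, so DocID → Room cannot be enforced without a join — not preserved.

lossy and not dependency-preserving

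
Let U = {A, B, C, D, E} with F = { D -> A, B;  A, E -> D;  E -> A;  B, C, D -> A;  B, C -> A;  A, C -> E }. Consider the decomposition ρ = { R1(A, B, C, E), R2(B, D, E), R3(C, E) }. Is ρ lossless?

Yes

Chase test. Columns are A, B, C, D, E; row i has aⱼ where attribute j ∈ Ri, else bᵢⱼ.
Initial tableau (one row per fragment):
  row 1: a1 a2 a3 b14 a5
  row 2: b21 a2 b23 a4 a5
  row 3: b31 b32 a3 b34 a5
Rows 1 and 2 agree on E; apply E→A and equate their A entries.
Rows 1 and 3 agree on E; apply E→A and equate their A entries.
Rows 1 and 2 agree on A, E; apply A, E→D and equate their D entries.
Rows 1 and 3 agree on A, E; apply A, E→D and equate their D entries.
Rows 1 and 3 agree on D; apply D→A, B and equate their A, B entries.
Row 1 is now all distinguished symbols — the join is lossless.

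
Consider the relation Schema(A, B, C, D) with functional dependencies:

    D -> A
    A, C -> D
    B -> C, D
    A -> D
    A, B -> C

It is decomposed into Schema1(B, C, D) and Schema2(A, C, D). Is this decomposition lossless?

Common attributes: Schema1 ∩ Schema2 = {C, D}.
Closure of {C, D}: D → A applies, adding A. So (C, D)⁺ = {A, C, D}.
This closure contains every attribute of Schema2, so Schema1 ∩ Schema2 → Schema2. The join is lossless.

Yes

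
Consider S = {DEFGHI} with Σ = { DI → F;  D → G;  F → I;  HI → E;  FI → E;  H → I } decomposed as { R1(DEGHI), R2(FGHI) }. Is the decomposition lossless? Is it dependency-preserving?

lossy and not dependency-preserving

Lossless test: (GHI)⁺ = {EGHI}, which is a superkey of neither fragment — lossy.
Dependency preservation: the restricted closure of {DI} across the fragments never reaches {F}, so DI → F cannot be enforced without a join — not preserved.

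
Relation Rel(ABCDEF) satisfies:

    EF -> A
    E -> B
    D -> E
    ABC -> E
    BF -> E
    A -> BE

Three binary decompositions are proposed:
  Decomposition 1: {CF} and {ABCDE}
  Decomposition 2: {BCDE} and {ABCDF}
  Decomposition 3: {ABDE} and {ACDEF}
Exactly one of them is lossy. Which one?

Decomposition 1

Decomposition 1: common = {C}, closure = {C} → lossy.
Decomposition 2: common = {BCD}, closure = {BCDE} → lossless.
Decomposition 3: common = {ADE}, closure = {ABDE} → lossless.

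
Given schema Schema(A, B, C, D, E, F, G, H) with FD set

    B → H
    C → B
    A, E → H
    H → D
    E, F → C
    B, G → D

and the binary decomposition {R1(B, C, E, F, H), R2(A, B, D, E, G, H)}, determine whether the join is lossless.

Common attributes: R1 ∩ R2 = {B, E, H}.
Closure of {B, E, H}: H → D applies, adding D. So (B, E, H)⁺ = {B, D, E, H}.
The closure contains neither all of R1 = {B, C, E, F, H} nor all of R2 = {A, B, D, E, G, H}, so the common attributes are not a superkey of either fragment. The join is lossy.

No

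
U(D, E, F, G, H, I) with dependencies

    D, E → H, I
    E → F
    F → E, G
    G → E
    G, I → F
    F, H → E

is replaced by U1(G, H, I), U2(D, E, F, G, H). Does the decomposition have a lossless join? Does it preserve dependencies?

lossy and not dependency-preserving

Lossless test: (G, H)⁺ = {E, F, G, H}, which is a superkey of neither fragment — lossy.
Dependency preservation: the restricted closure of {D, E} across the fragments never reaches {H, I}, so D, E → H, I cannot be enforced without a join — not preserved.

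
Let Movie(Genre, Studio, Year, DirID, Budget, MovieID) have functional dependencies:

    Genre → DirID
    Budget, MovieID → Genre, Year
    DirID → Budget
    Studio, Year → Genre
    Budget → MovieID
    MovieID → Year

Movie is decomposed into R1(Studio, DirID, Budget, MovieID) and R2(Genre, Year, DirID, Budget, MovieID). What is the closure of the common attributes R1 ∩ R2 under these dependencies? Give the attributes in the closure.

Genre, Year, DirID, Budget, MovieID

R1 ∩ R2 = {DirID, Budget, MovieID}.
Budget, MovieID → Genre, Year applies, adding Genre, Year
Closure: {Genre, Year, DirID, Budget, MovieID}.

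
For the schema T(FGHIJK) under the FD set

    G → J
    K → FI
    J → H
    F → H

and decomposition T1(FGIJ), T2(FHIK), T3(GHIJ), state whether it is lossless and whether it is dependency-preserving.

Lossless test (chase): Rows 1 and 3 agree on J; apply J→H and equate their H entries. No row becomes fully distinguished — the join is lossy.
Dependency preservation: every FD's attributes lie within a single fragment, so each can be enforced locally — preserved.

lossy but dependency-preserving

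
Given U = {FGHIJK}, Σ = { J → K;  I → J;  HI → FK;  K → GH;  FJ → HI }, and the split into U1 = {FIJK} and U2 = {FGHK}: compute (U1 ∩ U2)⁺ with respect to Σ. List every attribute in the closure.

FGHK

U1 ∩ U2 = {FK}.
K → GH applies, adding GH
Closure: {FGHK}.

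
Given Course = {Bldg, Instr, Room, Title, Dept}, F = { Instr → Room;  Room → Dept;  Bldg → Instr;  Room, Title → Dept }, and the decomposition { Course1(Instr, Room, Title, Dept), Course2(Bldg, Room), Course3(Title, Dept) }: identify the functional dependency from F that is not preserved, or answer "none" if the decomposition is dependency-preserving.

Bldg → Instr

Check Bldg → Instr: no single fragment contains all of {Bldg, Instr}, and the restricted closure of {Bldg} across the fragments never reaches {Instr}.
Instr → Room is preserved.
Room → Dept is preserved.
Room, Title → Dept is preserved.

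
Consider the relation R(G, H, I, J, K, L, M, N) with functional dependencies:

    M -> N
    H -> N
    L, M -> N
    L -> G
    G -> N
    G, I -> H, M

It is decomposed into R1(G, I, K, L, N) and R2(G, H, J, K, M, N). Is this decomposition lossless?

Common attributes: R1 ∩ R2 = {G, K, N}.
No dependency enlarges {G, K, N}, so (G, K, N)⁺ = {G, K, N}.
The closure contains neither all of R1 = {G, I, K, L, N} nor all of R2 = {G, H, J, K, M, N}, so the common attributes are not a superkey of either fragment. The join is lossy.

No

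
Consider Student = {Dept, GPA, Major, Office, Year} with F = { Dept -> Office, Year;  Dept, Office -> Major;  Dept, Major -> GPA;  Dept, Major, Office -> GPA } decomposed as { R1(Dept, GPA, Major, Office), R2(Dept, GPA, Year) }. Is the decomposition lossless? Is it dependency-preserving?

lossless and dependency-preserving

Lossless test: (Dept, GPA)⁺ = {Dept, GPA, Major, Office, Year}, which contains all of one fragment — lossless.
Dependency preservation: Dept → Office, Year is not contained in any single fragment, but the restricted closure of its left-hand side across the fragments still reaches the right-hand side; the remaining FDs each lie inside some fragment. All dependencies are preserved.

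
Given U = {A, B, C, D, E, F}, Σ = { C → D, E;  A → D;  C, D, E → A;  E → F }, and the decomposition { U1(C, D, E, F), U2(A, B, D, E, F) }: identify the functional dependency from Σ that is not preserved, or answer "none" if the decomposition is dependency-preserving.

C, D, E → A

Check C, D, E → A: no single fragment contains all of {A, C, D, E}, and the restricted closure of {C, D, E} across the fragments never reaches {A}.
C → D, E is preserved.
A → D is preserved.
E → F is preserved.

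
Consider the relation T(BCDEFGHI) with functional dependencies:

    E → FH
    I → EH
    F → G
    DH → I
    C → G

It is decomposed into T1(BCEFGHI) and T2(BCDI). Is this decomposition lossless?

Yes

Common attributes: T1 ∩ T2 = {BCI}.
Closure of {BCI}: I → EH applies, adding EH; C → G applies, adding G; E → FH applies, adding F. So (BCI)⁺ = {BCEFGHI}.
This closure contains every attribute of T1, so T1 ∩ T2 → T1. The join is lossless.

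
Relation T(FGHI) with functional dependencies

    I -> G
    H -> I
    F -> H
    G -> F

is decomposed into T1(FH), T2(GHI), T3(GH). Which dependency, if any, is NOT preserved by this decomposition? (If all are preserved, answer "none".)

I → G lies within T2.
H → I lies within T2.
F → H lies within T1.
G → F: restricted closure across fragments reaches F.
Every dependency is enforceable on the fragments, so the decomposition is dependency-preserving.

none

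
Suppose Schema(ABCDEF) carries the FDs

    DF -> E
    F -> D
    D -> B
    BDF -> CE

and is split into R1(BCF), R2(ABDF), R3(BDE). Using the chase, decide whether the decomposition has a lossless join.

Chase test. Columns are ABCDEF; row i has aⱼ where attribute j ∈ Ri, else bᵢⱼ.
Initial tableau (one row per fragment):
  row 1: b11 a2 a3 b14 b15 a6
  row 2: a1 a2 b23 a4 b25 a6
  row 3: b31 a2 b33 a4 a5 b36
Rows 1 and 2 agree on F; apply F→D and equate their D entries.
Rows 1 and 2 agree on BDF; apply BDF→CE and equate their CE entries.
No row becomes fully distinguished — the join is lossy.

No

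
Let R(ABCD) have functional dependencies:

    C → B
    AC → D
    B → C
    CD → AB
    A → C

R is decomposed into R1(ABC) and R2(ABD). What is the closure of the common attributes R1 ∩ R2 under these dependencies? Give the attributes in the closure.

ABCD

R1 ∩ R2 = {AB}.
B → C applies, adding C
AC → D applies, adding D
Closure: {ABCD}.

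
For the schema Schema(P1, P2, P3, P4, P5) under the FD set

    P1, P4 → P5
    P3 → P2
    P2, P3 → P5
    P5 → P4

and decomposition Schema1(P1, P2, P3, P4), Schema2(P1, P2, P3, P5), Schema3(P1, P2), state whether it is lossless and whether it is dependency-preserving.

lossless but not dependency-preserving

Lossless test (chase): Rows 1 and 2 agree on P2, P3; apply P2, P3→P5 and equate their P5 entries. Rows 1 and 2 agree on P5; apply P5→P4 and equate their P4 entries. Row 1 is now all distinguished symbols — the join is lossless.
Dependency preservation: the restricted closure of {P1, P4} across the fragments never reaches {P5}, so P1, P4 → P5 cannot be enforced without a join — not preserved.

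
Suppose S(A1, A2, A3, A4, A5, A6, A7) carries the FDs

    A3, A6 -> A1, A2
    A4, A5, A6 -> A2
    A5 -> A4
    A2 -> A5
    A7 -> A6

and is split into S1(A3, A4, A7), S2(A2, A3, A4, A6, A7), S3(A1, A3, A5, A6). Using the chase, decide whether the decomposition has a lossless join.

Chase test. Columns are A1, A2, A3, A4, A5, A6, A7; row i has aⱼ where attribute j ∈ Si, else bᵢⱼ.
Initial tableau (one row per fragment):
  row 1: b11 b12 a3 a4 b15 b16 a7
  row 2: b21 a2 a3 a4 b25 a6 a7
  row 3: a1 b32 a3 b34 a5 a6 b37
Rows 2 and 3 agree on A3, A6; apply A3, A6→A1, A2 and equate their A1, A2 entries.
Rows 2 and 3 agree on A2; apply A2→A5 and equate their A5 entries.
Rows 1 and 2 agree on A7; apply A7→A6 and equate their A6 entries.
Rows 1 and 2 agree on A3, A6; apply A3, A6→A1, A2 and equate their A1, A2 entries.
Rows 2 and 3 agree on A5; apply A5→A4 and equate their A4 entries.
Rows 1 and 2 agree on A2; apply A2→A5 and equate their A5 entries.
Row 1 is now all distinguished symbols — the join is lossless.

Yes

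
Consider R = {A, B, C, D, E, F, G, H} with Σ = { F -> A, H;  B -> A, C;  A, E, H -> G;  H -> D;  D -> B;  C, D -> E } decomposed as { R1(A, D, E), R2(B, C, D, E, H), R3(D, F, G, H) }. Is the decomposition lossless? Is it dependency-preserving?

lossless but not dependency-preserving

Lossless test (chase): Rows 1 and 2 agree on D; apply D→B and equate their B entries. Rows 1 and 3 agree on D; apply D→B and equate their B entries. Rows 1 and 2 agree on B; apply B→A, C and equate their A, C entries. Rows 1 and 3 agree on B; apply B→A, C and equate their A, C entries. Rows 1 and 3 agree on C, D; apply C, D→E and equate their E entries. Rows 2 and 3 agree on A, E, H; apply A, E, H→G and equate their G entries. Row 3 is now all distinguished symbols — the join is lossless.
Dependency preservation: the restricted closure of {B} across the fragments never reaches {A, C}, so B → A, C cannot be enforced without a join — not preserved.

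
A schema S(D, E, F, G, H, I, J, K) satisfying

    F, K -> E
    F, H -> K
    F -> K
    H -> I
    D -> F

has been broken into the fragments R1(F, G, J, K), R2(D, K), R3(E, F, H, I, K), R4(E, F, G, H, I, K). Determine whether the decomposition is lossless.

Chase test. Columns are D, E, F, G, H, I, J, K; row i has aⱼ where attribute j ∈ Ri, else bᵢⱼ.
Initial tableau (one row per fragment):
  row 1: b11 b12 a3 a4 b15 b16 a7 a8
  row 2: a1 b22 b23 b24 b25 b26 b27 a8
  row 3: b31 a2 a3 b34 a5 a6 b37 a8
  row 4: b41 a2 a3 a4 a5 a6 b47 a8
Rows 1 and 3 agree on F, K; apply F, K→E and equate their E entries.
No row becomes fully distinguished — the join is lossy.

No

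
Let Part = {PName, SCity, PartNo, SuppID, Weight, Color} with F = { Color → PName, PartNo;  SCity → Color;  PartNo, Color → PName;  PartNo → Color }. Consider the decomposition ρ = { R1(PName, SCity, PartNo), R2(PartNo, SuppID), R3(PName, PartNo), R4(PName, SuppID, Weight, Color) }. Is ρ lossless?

No

Chase test. Columns are PName, SCity, PartNo, SuppID, Weight, Color; row i has aⱼ where attribute j ∈ Ri, else bᵢⱼ.
Initial tableau (one row per fragment):
  row 1: a1 a2 a3 b14 b15 b16
  row 2: b21 b22 a3 a4 b25 b26
  row 3: a1 b32 a3 b34 b35 b36
  row 4: a1 b42 b43 a4 a5 a6
Rows 1 and 2 agree on PartNo; apply PartNo→Color and equate their Color entries.
Rows 1 and 3 agree on PartNo; apply PartNo→Color and equate their Color entries.
Rows 1 and 2 agree on Color; apply Color→PName, PartNo and equate their PName, PartNo entries.
No row becomes fully distinguished — the join is lossy.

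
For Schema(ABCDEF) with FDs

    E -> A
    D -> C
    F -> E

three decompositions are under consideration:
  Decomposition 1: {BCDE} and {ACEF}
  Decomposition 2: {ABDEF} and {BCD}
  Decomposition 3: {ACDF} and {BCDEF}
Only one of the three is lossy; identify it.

Decomposition 1: common = {CE}, closure = {ACE} → lossy.
Decomposition 2: common = {BD}, closure = {BCD} → lossless.
Decomposition 3: common = {CDF}, closure = {ACDEF} → lossless.

Decomposition 1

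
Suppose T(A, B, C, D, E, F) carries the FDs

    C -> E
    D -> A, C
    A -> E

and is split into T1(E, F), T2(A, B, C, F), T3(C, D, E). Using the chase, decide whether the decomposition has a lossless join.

Chase test. Columns are A, B, C, D, E, F; row i has aⱼ where attribute j ∈ Ti, else bᵢⱼ.
Initial tableau (one row per fragment):
  row 1: b11 b12 b13 b14 a5 a6
  row 2: a1 a2 a3 b24 b25 a6
  row 3: b31 b32 a3 a4 a5 b36
Rows 2 and 3 agree on C; apply C→E and equate their E entries.
No row becomes fully distinguished — the join is lossy.

No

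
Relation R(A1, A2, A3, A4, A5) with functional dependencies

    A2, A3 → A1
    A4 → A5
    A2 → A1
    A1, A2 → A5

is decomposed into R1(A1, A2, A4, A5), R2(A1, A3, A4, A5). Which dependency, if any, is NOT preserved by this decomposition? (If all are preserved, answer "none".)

none

A2, A3 → A1: restricted closure across fragments reaches A1.
A4 → A5 lies within R1.
A2 → A1 lies within R1.
A1, A2 → A5 lies within R1.
Every dependency is enforceable on the fragments, so the decomposition is dependency-preserving.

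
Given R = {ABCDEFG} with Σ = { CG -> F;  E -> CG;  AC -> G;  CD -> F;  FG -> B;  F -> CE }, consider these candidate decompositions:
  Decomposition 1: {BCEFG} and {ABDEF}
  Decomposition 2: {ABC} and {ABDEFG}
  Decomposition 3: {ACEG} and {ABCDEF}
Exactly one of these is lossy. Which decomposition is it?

Decomposition 2

Decomposition 1: common = {BEF}, closure = {BCEFG} → lossless.
Decomposition 2: common = {AB}, closure = {AB} → lossy.
Decomposition 3: common = {ACE}, closure = {ABCEFG} → lossless.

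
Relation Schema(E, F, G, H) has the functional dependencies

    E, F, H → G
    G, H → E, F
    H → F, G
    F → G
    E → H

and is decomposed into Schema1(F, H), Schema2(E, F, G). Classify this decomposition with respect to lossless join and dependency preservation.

lossy and not dependency-preserving

Lossless test: (F)⁺ = {F, G}, which is a superkey of neither fragment — lossy.
Dependency preservation: the restricted closure of {G, H} across the fragments never reaches {E, F}, so G, H → E, F cannot be enforced without a join — not preserved.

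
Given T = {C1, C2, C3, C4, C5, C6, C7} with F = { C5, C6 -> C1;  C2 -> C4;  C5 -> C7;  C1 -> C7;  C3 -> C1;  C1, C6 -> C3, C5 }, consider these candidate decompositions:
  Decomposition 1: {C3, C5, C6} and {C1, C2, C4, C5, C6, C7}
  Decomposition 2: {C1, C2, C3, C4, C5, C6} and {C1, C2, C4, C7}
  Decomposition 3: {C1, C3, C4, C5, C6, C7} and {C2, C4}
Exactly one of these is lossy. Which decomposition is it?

Decomposition 1: common = {C5, C6}, closure = {C1, C3, C5, C6, C7} → lossless.
Decomposition 2: common = {C1, C2, C4}, closure = {C1, C2, C4, C7} → lossless.
Decomposition 3: common = {C4}, closure = {C4} → lossy.

Decomposition 3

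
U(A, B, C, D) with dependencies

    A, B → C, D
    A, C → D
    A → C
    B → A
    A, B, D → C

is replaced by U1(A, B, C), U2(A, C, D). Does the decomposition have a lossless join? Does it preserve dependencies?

lossless and dependency-preserving

Lossless test: (A, C)⁺ = {A, C, D}, which contains all of one fragment — lossless.
Dependency preservation: A, B → C, D; A, B, D → C are not contained in any single fragment, but the restricted closure of each left-hand side across the fragments still reaches the right-hand side; the remaining FDs each lie inside some fragment. All dependencies are preserved.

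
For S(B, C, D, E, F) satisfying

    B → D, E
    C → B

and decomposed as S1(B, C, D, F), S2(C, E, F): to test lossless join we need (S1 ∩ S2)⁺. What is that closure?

B, C, D, E, F

S1 ∩ S2 = {C, F}.
C → B applies, adding B
B → D, E applies, adding D, E
Closure: {B, C, D, E, F}.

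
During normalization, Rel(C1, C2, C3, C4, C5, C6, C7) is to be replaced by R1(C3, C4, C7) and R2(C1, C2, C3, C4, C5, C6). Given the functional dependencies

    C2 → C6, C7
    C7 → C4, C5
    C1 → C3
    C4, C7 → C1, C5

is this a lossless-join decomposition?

Common attributes: R1 ∩ R2 = {C3, C4}.
No dependency enlarges {C3, C4}, so (C3, C4)⁺ = {C3, C4}.
The closure contains neither all of R1 = {C3, C4, C7} nor all of R2 = {C1, C2, C3, C4, C5, C6}, so the common attributes are not a superkey of either fragment. The join is lossy.

No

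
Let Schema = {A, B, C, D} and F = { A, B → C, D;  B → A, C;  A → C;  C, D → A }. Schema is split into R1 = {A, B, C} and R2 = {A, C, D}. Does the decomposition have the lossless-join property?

No

Common attributes: R1 ∩ R2 = {A, C}.
No dependency enlarges {A, C}, so (A, C)⁺ = {A, C}.
The closure contains neither all of R1 = {A, B, C} nor all of R2 = {A, C, D}, so the common attributes are not a superkey of either fragment. The join is lossy.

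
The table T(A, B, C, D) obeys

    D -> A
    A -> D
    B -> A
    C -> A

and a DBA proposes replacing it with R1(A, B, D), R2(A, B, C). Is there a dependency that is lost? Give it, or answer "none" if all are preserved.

D → A lies within R1.
A → D lies within R1.
B → A lies within R1.
C → A lies within R2.
Every dependency is enforceable on the fragments, so the decomposition is dependency-preserving.

none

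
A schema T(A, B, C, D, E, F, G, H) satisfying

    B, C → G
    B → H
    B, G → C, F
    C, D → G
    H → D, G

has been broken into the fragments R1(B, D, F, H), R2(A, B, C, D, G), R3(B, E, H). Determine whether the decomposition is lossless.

No

Chase test. Columns are A, B, C, D, E, F, G, H; row i has aⱼ where attribute j ∈ Ri, else bᵢⱼ.
Initial tableau (one row per fragment):
  row 1: b11 a2 b13 a4 b15 a6 b17 a8
  row 2: a1 a2 a3 a4 b25 b26 a7 b28
  row 3: b31 a2 b33 b34 a5 b36 b37 a8
Rows 1 and 2 agree on B; apply B→H and equate their H entries.
Rows 1 and 2 agree on H; apply H→D, G and equate their D, G entries.
Rows 1 and 3 agree on H; apply H→D, G and equate their D, G entries.
Rows 1 and 2 agree on B, G; apply B, G→C, F and equate their C, F entries.
Rows 1 and 3 agree on B, G; apply B, G→C, F and equate their C, F entries.
No row becomes fully distinguished — the join is lossy.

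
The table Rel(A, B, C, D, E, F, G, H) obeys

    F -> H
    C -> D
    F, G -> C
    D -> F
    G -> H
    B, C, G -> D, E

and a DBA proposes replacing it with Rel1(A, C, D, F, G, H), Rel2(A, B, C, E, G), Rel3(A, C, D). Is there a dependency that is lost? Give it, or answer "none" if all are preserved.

none

F → H lies within Rel1.
C → D lies within Rel1.
F, G → C lies within Rel1.
D → F lies within Rel1.
G → H lies within Rel1.
B, C, G → D, E: restricted closure across fragments reaches D, E.
Every dependency is enforceable on the fragments, so the decomposition is dependency-preserving.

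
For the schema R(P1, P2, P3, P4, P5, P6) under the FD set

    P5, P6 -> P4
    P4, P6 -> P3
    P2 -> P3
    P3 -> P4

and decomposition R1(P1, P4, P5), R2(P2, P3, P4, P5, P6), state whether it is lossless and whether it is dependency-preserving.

Lossless test: (P4, P5)⁺ = {P4, P5}, which is a superkey of neither fragment — lossy.
Dependency preservation: every FD's attributes lie within a single fragment, so each can be enforced locally — preserved.

lossy but dependency-preserving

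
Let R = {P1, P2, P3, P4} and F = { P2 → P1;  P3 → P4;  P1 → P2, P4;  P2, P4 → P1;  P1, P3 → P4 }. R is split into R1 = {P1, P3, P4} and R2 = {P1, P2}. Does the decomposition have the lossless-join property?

Yes

Common attributes: R1 ∩ R2 = {P1}.
Closure of {P1}: P1 → P2, P4 applies, adding P2, P4. So (P1)⁺ = {P1, P2, P4}.
This closure contains every attribute of R2, so R1 ∩ R2 → R2. The join is lossless.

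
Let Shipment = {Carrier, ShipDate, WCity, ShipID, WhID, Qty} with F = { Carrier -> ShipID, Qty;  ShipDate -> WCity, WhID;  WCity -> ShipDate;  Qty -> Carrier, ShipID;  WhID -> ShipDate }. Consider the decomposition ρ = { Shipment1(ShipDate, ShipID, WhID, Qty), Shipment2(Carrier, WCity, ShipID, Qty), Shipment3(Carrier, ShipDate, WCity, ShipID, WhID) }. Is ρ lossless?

Chase test. Columns are Carrier, ShipDate, WCity, ShipID, WhID, Qty; row i has aⱼ where attribute j ∈ Shipmenti, else bᵢⱼ.
Initial tableau (one row per fragment):
  row 1: b11 a2 b13 a4 a5 a6
  row 2: a1 b22 a3 a4 b25 a6
  row 3: a1 a2 a3 a4 a5 b36
Rows 2 and 3 agree on Carrier; apply Carrier→ShipID, Qty and equate their ShipID, Qty entries.
Rows 1 and 3 agree on ShipDate; apply ShipDate→WCity, WhID and equate their WCity, WhID entries.
Rows 1 and 2 agree on WCity; apply WCity→ShipDate and equate their ShipDate entries.
Rows 1 and 2 agree on Qty; apply Qty→Carrier, ShipID and equate their Carrier, ShipID entries.
Rows 1 and 2 agree on ShipDate; apply ShipDate→WCity, WhID and equate their WCity, WhID entries.
Row 1 is now all distinguished symbols — the join is lossless.

Yes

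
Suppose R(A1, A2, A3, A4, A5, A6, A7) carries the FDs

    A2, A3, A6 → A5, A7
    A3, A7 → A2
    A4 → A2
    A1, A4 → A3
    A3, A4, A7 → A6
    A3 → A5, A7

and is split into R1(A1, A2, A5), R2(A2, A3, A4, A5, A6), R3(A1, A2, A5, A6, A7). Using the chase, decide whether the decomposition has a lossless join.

Chase test. Columns are A1, A2, A3, A4, A5, A6, A7; row i has aⱼ where attribute j ∈ Ri, else bᵢⱼ.
Initial tableau (one row per fragment):
  row 1: a1 a2 b13 b14 a5 b16 b17
  row 2: b21 a2 a3 a4 a5 a6 b27
  row 3: a1 a2 b33 b34 a5 a6 a7
No row becomes fully distinguished — the join is lossy.

No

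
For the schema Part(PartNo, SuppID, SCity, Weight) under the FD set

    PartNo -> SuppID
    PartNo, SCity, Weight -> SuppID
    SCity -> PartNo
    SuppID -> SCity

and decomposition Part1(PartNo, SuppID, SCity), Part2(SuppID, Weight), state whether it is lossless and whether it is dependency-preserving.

lossless and dependency-preserving

Lossless test: (SuppID)⁺ = {PartNo, SuppID, SCity}, which contains all of one fragment — lossless.
Dependency preservation: PartNo, SCity, Weight → SuppID is not contained in any single fragment, but the restricted closure of its left-hand side across the fragments still reaches the right-hand side; the remaining FDs each lie inside some fragment. All dependencies are preserved.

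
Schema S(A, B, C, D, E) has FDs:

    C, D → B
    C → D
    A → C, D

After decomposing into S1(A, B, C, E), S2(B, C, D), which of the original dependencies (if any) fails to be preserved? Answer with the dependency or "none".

none

C, D → B lies within S2.
C → D lies within S2.
A → C, D: restricted closure across fragments reaches C, D.
Every dependency is enforceable on the fragments, so the decomposition is dependency-preserving.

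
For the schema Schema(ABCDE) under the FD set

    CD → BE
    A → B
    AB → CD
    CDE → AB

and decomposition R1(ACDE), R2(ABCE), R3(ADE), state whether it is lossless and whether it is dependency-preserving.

lossless and dependency-preserving

Lossless test (chase): Rows 1 and 2 agree on A; apply A→B and equate their B entries. Rows 1 and 3 agree on A; apply A→B and equate their B entries. Rows 1 and 2 agree on AB; apply AB→CD and equate their CD entries. Rows 1 and 3 agree on AB; apply AB→CD and equate their CD entries. Row 1 is now all distinguished symbols — the join is lossless.
Dependency preservation: CD → BE; AB → CD; CDE → AB are not contained in any single fragment, but the restricted closure of each left-hand side across the fragments still reaches the right-hand side; the remaining FDs each lie inside some fragment. All dependencies are preserved.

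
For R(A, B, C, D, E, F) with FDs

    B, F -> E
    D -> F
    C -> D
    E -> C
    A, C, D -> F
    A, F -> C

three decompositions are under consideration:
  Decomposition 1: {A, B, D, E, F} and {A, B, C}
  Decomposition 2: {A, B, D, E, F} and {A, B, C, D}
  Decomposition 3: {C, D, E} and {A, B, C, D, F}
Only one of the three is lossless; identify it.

Decomposition 2

Decomposition 1: common = {A, B}, closure = {A, B} → lossy.
Decomposition 2: common = {A, B, D}, closure = {A, B, C, D, E, F} → lossless.
Decomposition 3: common = {C, D}, closure = {C, D, F} → lossy.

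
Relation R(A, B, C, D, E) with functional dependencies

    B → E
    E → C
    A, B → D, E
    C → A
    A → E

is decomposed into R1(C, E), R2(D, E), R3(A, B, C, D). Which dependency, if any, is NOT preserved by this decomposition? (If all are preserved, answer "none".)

none

B → E: restricted closure across fragments reaches E.
E → C lies within R1.
A, B → D, E: restricted closure across fragments reaches D, E.
C → A lies within R3.
A → E: restricted closure across fragments reaches E.
Every dependency is enforceable on the fragments, so the decomposition is dependency-preserving.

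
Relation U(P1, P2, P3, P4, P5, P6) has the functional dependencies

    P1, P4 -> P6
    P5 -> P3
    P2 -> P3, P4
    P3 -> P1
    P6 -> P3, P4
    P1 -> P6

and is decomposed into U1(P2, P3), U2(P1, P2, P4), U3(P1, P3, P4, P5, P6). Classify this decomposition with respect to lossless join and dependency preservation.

Lossless test (chase): Rows 2 and 3 agree on P1, P4; apply P1, P4→P6 and equate their P6 entries. Rows 1 and 2 agree on P2; apply P2→P3, P4 and equate their P3, P4 entries. Rows 1 and 2 agree on P3; apply P3→P1 and equate their P1 entries. Rows 1 and 2 agree on P1; apply P1→P6 and equate their P6 entries. No row becomes fully distinguished — the join is lossy.
Dependency preservation: P2 → P3, P4 is not contained in any single fragment, but the restricted closure of its left-hand side across the fragments still reaches the right-hand side; the remaining FDs each lie inside some fragment. All dependencies are preserved.

lossy but dependency-preserving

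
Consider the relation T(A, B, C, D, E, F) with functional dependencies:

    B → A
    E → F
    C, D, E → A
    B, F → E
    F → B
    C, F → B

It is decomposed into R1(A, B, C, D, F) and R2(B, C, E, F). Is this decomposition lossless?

Common attributes: R1 ∩ R2 = {B, C, F}.
Closure of {B, C, F}: B → A applies, adding A; B, F → E applies, adding E. So (B, C, F)⁺ = {A, B, C, E, F}.
This closure contains every attribute of R2, so R1 ∩ R2 → R2. The join is lossless.

Yes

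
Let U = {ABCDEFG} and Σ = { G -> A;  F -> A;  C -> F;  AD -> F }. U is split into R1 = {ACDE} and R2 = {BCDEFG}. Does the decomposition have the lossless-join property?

Common attributes: R1 ∩ R2 = {CDE}.
Closure of {CDE}: C → F applies, adding F; F → A applies, adding A. So (CDE)⁺ = {ACDEF}.
This closure contains every attribute of R1, so R1 ∩ R2 → R1. The join is lossless.

Yes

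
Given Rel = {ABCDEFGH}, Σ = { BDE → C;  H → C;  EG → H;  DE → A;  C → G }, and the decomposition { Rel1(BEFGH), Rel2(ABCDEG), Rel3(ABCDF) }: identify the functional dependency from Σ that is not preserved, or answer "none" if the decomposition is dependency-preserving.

H → C

Check H → C: no single fragment contains all of {CH}, and the restricted closure of {H} across the fragments never reaches {C}.
BDE → C is preserved.
EG → H is preserved.
DE → A is preserved.
C → G is preserved.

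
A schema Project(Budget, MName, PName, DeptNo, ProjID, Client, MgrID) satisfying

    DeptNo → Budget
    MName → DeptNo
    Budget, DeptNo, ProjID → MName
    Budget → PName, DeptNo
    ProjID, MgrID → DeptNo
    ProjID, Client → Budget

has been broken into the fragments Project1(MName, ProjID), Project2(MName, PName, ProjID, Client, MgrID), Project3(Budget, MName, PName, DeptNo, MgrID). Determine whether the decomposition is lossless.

Yes

Chase test. Columns are Budget, MName, PName, DeptNo, ProjID, Client, MgrID; row i has aⱼ where attribute j ∈ Projecti, else bᵢⱼ.
Initial tableau (one row per fragment):
  row 1: b11 a2 b13 b14 a5 b16 b17
  row 2: b21 a2 a3 b24 a5 a6 a7
  row 3: a1 a2 a3 a4 b35 b36 a7
Rows 1 and 2 agree on MName; apply MName→DeptNo and equate their DeptNo entries.
Rows 1 and 3 agree on MName; apply MName→DeptNo and equate their DeptNo entries.
Rows 1 and 2 agree on DeptNo; apply DeptNo→Budget and equate their Budget entries.
Rows 1 and 3 agree on DeptNo; apply DeptNo→Budget and equate their Budget entries.
Rows 1 and 2 agree on Budget; apply Budget→PName, DeptNo and equate their PName, DeptNo entries.
Row 2 is now all distinguished symbols — the join is lossless.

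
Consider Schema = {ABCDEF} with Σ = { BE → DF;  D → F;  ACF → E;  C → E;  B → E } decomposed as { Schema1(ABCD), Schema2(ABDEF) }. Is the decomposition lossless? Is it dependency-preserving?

Lossless test: (ABD)⁺ = {ABDEF}, which contains all of one fragment — lossless.
Dependency preservation: the restricted closure of {ACF} across the fragments never reaches {E}, so ACF → E cannot be enforced without a join — not preserved.

lossless but not dependency-preserving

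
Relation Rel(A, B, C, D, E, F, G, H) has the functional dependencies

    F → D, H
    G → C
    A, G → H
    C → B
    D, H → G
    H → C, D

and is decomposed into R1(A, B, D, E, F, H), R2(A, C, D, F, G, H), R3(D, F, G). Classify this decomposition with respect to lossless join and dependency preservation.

Lossless test (chase): Rows 1 and 3 agree on F; apply F→D, H and equate their D, H entries. Rows 2 and 3 agree on G; apply G→C and equate their C entries. Rows 2 and 3 agree on C; apply C→B and equate their B entries. Rows 1 and 2 agree on D, H; apply D, H→G and equate their G entries. Rows 1 and 2 agree on H; apply H→C, D and equate their C, D entries. Rows 1 and 2 agree on C; apply C→B and equate their B entries. Row 1 is now all distinguished symbols — the join is lossless.
Dependency preservation: the restricted closure of {C} across the fragments never reaches {B}, so C → B cannot be enforced without a join — not preserved.

lossless but not dependency-preserving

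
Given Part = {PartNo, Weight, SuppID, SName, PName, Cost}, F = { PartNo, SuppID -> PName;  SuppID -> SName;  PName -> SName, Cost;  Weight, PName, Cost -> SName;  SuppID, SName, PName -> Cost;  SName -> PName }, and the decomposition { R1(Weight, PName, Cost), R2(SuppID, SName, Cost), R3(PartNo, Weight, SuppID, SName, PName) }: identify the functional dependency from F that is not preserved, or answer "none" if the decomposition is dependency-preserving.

PartNo, SuppID → PName lies within R3.
SuppID → SName lies within R2.
PName → SName, Cost: restricted closure across fragments reaches SName, Cost.
Weight, PName, Cost → SName: restricted closure across fragments reaches SName.
SuppID, SName, PName → Cost: restricted closure across fragments reaches Cost.
SName → PName lies within R3.
Every dependency is enforceable on the fragments, so the decomposition is dependency-preserving.

none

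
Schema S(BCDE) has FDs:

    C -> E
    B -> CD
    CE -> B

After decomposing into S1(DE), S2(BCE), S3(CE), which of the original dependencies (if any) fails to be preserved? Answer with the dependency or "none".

B -> CD

Check B → CD: no single fragment contains all of {BCD}, and the restricted closure of {B} across the fragments never reaches {CD}.
C → E is preserved.
CE → B is preserved.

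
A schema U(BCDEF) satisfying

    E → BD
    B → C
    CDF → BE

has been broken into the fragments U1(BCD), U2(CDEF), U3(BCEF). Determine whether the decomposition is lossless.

Chase test. Columns are BCDEF; row i has aⱼ where attribute j ∈ Ui, else bᵢⱼ.
Initial tableau (one row per fragment):
  row 1: a1 a2 a3 b14 b15
  row 2: b21 a2 a3 a4 a5
  row 3: a1 a2 b33 a4 a5
Rows 2 and 3 agree on E; apply E→BD and equate their BD entries.
Row 2 is now all distinguished symbols — the join is lossless.

Yes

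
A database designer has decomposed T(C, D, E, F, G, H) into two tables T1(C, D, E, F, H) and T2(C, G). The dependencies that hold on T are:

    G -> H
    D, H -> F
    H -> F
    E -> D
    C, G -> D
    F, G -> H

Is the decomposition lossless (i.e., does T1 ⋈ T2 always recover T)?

Common attributes: T1 ∩ T2 = {C}.
No dependency enlarges {C}, so (C)⁺ = {C}.
The closure contains neither all of T1 = {C, D, E, F, H} nor all of T2 = {C, G}, so the common attributes are not a superkey of either fragment. The join is lossy.

No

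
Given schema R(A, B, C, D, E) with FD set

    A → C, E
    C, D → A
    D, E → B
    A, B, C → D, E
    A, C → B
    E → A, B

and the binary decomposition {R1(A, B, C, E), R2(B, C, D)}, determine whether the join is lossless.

No

Common attributes: R1 ∩ R2 = {B, C}.
No dependency enlarges {B, C}, so (B, C)⁺ = {B, C}.
The closure contains neither all of R1 = {A, B, C, E} nor all of R2 = {B, C, D}, so the common attributes are not a superkey of either fragment. The join is lossy.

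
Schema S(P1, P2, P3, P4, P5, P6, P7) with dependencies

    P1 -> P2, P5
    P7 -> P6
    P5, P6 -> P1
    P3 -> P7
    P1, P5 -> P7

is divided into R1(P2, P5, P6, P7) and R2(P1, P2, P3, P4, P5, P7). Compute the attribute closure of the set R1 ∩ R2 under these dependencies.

R1 ∩ R2 = {P2, P5, P7}.
P7 → P6 applies, adding P6
P5, P6 → P1 applies, adding P1
Closure: {P1, P2, P5, P6, P7}.

P1, P2, P5, P6, P7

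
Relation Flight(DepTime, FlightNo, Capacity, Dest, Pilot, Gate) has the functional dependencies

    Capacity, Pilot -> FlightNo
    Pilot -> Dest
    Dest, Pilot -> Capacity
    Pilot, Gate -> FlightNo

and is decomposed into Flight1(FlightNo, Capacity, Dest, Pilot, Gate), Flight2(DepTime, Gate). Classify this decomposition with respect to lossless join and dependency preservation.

Lossless test: (Gate)⁺ = {Gate}, which is a superkey of neither fragment — lossy.
Dependency preservation: every FD's attributes lie within a single fragment, so each can be enforced locally — preserved.

lossy but dependency-preserving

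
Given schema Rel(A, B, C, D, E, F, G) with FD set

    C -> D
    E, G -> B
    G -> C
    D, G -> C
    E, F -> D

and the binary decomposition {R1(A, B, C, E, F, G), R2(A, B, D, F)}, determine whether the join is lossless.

Common attributes: R1 ∩ R2 = {A, B, F}.
No dependency enlarges {A, B, F}, so (A, B, F)⁺ = {A, B, F}.
The closure contains neither all of R1 = {A, B, C, E, F, G} nor all of R2 = {A, B, D, F}, so the common attributes are not a superkey of either fragment. The join is lossy.

No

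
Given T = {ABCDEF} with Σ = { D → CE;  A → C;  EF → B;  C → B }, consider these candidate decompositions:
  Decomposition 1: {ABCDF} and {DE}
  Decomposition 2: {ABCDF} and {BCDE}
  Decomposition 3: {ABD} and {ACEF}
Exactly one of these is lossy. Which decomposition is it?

Decomposition 3

Decomposition 1: common = {D}, closure = {BCDE} → lossless.
Decomposition 2: common = {BCD}, closure = {BCDE} → lossless.
Decomposition 3: common = {A}, closure = {ABC} → lossy.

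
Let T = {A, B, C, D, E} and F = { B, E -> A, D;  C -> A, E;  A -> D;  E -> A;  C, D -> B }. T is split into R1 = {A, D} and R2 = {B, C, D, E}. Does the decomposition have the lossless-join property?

No

Common attributes: R1 ∩ R2 = {D}.
No dependency enlarges {D}, so (D)⁺ = {D}.
The closure contains neither all of R1 = {A, D} nor all of R2 = {B, C, D, E}, so the common attributes are not a superkey of either fragment. The join is lossy.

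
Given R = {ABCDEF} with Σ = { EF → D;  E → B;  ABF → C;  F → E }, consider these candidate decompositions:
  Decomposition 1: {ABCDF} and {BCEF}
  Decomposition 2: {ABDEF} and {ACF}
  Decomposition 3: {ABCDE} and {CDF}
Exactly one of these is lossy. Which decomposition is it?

Decomposition 3

Decomposition 1: common = {BCF}, closure = {BCDEF} → lossless.
Decomposition 2: common = {AF}, closure = {ABCDEF} → lossless.
Decomposition 3: common = {CD}, closure = {CD} → lossy.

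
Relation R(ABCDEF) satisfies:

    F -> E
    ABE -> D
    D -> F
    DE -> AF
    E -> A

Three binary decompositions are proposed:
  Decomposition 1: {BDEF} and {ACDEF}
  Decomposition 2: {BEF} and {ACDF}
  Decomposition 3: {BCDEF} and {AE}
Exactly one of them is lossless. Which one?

Decomposition 3

Decomposition 1: common = {DEF}, closure = {ADEF} → lossy.
Decomposition 2: common = {F}, closure = {AEF} → lossy.
Decomposition 3: common = {E}, closure = {AE} → lossless.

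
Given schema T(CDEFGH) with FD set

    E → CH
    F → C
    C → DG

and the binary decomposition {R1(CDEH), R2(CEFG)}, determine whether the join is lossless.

Yes

Common attributes: R1 ∩ R2 = {CE}.
Closure of {CE}: E → CH applies, adding H; C → DG applies, adding DG. So (CE)⁺ = {CDEGH}.
This closure contains every attribute of R1, so R1 ∩ R2 → R1. The join is lossless.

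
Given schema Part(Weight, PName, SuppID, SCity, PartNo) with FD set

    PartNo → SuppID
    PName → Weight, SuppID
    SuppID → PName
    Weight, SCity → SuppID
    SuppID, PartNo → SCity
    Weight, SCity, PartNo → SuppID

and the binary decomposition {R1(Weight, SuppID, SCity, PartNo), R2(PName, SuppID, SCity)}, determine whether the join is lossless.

Common attributes: R1 ∩ R2 = {SuppID, SCity}.
Closure of {SuppID, SCity}: SuppID → PName applies, adding PName; PName → Weight, SuppID applies, adding Weight. So (SuppID, SCity)⁺ = {Weight, PName, SuppID, SCity}.
This closure contains every attribute of R2, so R1 ∩ R2 → R2. The join is lossless.

Yes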